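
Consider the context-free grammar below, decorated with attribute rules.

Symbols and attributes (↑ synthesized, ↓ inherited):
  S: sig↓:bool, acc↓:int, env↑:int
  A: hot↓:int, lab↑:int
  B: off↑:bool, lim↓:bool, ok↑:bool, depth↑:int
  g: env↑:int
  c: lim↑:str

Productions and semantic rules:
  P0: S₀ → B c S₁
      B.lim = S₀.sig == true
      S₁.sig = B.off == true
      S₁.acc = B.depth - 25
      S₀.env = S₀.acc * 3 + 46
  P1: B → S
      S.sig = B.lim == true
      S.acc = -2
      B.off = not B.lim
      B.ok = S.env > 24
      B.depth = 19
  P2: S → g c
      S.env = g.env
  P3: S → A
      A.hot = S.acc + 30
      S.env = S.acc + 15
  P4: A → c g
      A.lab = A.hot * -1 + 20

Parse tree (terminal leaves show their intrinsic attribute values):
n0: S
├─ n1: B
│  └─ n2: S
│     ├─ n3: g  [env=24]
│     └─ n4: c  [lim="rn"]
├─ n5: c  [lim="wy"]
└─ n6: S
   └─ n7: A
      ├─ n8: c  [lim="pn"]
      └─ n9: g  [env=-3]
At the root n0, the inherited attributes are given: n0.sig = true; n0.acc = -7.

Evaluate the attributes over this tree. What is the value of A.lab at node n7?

1. n0.sig = true  [given at root]
2. n0.acc = -7  [given at root]
3. n1.lim = true  [S₀.sig == true]
4. n2.sig = true  [B.lim == true]
5. n2.acc = -2  [-2]
6. n3.env = 24  [terminal]
7. n4.lim = "rn"  [terminal]
8. n2.env = 24  [g.env]
9. n1.off = false  [not B.lim]
10. n1.ok = false  [S.env > 24]
11. n1.depth = 19  [19]
12. n5.lim = "wy"  [terminal]
13. n6.sig = false  [B.off == true]
14. n6.acc = -6  [B.depth - 25]
15. n7.hot = 24  [S.acc + 30]
16. n8.lim = "pn"  [terminal]
17. n9.env = -3  [terminal]
18. n7.lab = -4  [A.hot * -1 + 20]
19. n6.env = 9  [S.acc + 15]
20. n0.env = 25  [S₀.acc * 3 + 46]

-4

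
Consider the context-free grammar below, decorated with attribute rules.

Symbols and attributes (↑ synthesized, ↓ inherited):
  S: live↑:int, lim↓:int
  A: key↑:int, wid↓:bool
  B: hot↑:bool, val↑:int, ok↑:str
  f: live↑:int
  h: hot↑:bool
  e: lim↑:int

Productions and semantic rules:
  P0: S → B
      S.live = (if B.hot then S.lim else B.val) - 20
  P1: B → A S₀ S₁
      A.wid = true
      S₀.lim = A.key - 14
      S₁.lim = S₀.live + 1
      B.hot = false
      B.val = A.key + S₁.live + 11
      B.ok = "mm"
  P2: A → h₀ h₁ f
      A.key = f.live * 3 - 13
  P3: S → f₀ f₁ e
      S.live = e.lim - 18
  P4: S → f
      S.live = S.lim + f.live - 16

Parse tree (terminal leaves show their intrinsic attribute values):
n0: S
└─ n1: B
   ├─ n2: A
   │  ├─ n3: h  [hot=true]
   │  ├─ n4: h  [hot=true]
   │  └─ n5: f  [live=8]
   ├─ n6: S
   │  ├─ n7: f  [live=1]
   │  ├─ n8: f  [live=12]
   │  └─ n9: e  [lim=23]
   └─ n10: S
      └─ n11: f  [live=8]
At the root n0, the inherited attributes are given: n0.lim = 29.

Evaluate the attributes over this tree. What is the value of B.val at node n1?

1. n0.lim = 29  [given at root]
2. n2.wid = true  [true]
3. n3.hot = true  [terminal]
4. n4.hot = true  [terminal]
5. n5.live = 8  [terminal]
6. n2.key = 11  [f.live * 3 - 13]
7. n6.lim = -3  [A.key - 14]
8. n7.live = 1  [terminal]
9. n8.live = 12  [terminal]
10. n9.lim = 23  [terminal]
11. n6.live = 5  [e.lim - 18]
12. n10.lim = 6  [S₀.live + 1]
13. n11.live = 8  [terminal]
14. n10.live = -2  [S.lim + f.live - 16]
15. n1.hot = false  [false]
16. n1.val = 20  [A.key + S₁.live + 11]
17. n1.ok = "mm"  ["mm"]
18. n0.live = 0  [(if B.hot then S.lim else B.val) - 20]

20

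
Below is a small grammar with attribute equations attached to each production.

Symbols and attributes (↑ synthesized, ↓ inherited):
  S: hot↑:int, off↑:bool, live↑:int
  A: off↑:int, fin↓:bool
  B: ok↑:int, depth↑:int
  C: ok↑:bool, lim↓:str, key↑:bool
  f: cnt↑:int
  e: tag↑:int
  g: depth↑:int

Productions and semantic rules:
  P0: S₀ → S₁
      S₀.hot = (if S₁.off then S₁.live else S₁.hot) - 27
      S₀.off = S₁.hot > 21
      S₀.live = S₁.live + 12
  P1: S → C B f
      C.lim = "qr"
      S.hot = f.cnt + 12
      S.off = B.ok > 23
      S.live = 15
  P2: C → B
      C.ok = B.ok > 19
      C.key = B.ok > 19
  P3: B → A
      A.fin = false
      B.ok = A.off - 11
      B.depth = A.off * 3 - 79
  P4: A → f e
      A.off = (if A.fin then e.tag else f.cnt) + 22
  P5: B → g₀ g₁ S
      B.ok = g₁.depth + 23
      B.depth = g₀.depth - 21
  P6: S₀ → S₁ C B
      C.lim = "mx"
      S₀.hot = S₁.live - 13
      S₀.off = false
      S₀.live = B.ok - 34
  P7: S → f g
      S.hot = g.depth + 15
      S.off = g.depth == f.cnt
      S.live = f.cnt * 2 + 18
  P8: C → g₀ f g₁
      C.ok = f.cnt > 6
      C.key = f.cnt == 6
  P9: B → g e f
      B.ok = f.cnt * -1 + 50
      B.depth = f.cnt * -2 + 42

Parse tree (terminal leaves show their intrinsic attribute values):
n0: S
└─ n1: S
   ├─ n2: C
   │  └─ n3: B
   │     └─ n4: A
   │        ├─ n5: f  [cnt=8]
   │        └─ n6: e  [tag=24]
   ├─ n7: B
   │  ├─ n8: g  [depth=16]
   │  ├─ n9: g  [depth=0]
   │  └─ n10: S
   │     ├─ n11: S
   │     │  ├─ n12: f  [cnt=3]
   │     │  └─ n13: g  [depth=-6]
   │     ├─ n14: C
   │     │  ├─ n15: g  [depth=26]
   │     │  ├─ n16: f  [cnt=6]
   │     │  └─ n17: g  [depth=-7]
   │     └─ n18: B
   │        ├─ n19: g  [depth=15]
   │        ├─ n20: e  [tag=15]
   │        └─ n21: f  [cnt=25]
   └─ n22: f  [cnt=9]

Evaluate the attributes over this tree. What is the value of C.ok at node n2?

1. n2.lim = "qr"  ["qr"]
2. n4.fin = false  [false]
3. n5.cnt = 8  [terminal]
4. n6.tag = 24  [terminal]
5. n4.off = 30  [(if A.fin then e.tag else f.cnt) + 22]
6. n3.ok = 19  [A.off - 11]
7. n3.depth = 11  [A.off * 3 - 79]
8. n2.ok = false  [B.ok > 19]
9. n2.key = false  [B.ok > 19]
10. n8.depth = 16  [terminal]
11. n9.depth = 0  [terminal]
12. n12.cnt = 3  [terminal]
13. n13.depth = -6  [terminal]
14. n11.hot = 9  [g.depth + 15]
15. n11.off = false  [g.depth == f.cnt]
16. n11.live = 24  [f.cnt * 2 + 18]
17. n14.lim = "mx"  ["mx"]
18. n15.depth = 26  [terminal]
19. n16.cnt = 6  [terminal]
20. n17.depth = -7  [terminal]
21. n14.ok = false  [f.cnt > 6]
22. n14.key = true  [f.cnt == 6]
23. n19.depth = 15  [terminal]
24. n20.tag = 15  [terminal]
25. n21.cnt = 25  [terminal]
26. n18.ok = 25  [f.cnt * -1 + 50]
27. n18.depth = -8  [f.cnt * -2 + 42]
28. n10.hot = 11  [S₁.live - 13]
29. n10.off = false  [false]
30. n10.live = -9  [B.ok - 34]
31. n7.ok = 23  [g₁.depth + 23]
32. n7.depth = -5  [g₀.depth - 21]
33. n22.cnt = 9  [terminal]
34. n1.hot = 21  [f.cnt + 12]
35. n1.off = false  [B.ok > 23]
36. n1.live = 15  [15]
37. n0.hot = -6  [(if S₁.off then S₁.live else S₁.hot) - 27]
38. n0.off = false  [S₁.hot > 21]
39. n0.live = 27  [S₁.live + 12]

false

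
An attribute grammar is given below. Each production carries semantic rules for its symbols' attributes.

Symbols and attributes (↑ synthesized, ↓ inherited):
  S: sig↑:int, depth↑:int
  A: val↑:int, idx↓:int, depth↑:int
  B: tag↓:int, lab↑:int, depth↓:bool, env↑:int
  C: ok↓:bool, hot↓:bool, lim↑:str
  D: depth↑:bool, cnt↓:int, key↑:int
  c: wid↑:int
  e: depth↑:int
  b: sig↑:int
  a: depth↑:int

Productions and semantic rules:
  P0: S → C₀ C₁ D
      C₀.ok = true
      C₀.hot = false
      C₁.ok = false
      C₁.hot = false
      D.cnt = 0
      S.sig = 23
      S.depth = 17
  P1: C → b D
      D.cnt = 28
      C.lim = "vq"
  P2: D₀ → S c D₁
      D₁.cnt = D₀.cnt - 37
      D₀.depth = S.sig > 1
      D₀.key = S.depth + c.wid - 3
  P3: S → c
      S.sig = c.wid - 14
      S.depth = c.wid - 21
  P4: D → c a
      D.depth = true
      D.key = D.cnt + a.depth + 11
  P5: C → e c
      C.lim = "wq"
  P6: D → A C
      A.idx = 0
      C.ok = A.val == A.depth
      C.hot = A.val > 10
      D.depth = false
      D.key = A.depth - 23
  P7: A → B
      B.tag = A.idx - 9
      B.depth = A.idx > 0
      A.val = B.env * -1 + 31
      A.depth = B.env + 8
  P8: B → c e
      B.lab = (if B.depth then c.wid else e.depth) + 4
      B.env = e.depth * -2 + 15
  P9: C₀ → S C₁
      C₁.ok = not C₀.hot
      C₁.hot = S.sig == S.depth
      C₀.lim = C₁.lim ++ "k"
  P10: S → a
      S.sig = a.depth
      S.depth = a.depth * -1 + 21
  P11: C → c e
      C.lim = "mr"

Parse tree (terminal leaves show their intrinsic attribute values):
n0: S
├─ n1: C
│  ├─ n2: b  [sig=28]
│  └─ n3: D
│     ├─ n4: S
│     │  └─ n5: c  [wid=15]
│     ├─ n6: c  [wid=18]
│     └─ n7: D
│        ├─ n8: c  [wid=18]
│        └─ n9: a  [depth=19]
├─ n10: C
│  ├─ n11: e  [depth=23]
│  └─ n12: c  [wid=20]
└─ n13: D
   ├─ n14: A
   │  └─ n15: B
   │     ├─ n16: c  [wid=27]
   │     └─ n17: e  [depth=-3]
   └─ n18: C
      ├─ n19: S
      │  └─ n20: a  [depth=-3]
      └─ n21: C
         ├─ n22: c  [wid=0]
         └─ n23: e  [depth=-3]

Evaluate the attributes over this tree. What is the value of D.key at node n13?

1. n1.ok = true  [true]
2. n1.hot = false  [false]
3. n2.sig = 28  [terminal]
4. n3.cnt = 28  [28]
5. n5.wid = 15  [terminal]
6. n4.sig = 1  [c.wid - 14]
7. n4.depth = -6  [c.wid - 21]
8. n6.wid = 18  [terminal]
9. n7.cnt = -9  [D₀.cnt - 37]
10. n8.wid = 18  [terminal]
11. n9.depth = 19  [terminal]
12. n7.depth = true  [true]
13. n7.key = 21  [D.cnt + a.depth + 11]
14. n3.depth = false  [S.sig > 1]
15. n3.key = 9  [S.depth + c.wid - 3]
16. n1.lim = "vq"  ["vq"]
17. n10.ok = false  [false]
18. n10.hot = false  [false]
19. n11.depth = 23  [terminal]
20. n12.wid = 20  [terminal]
21. n10.lim = "wq"  ["wq"]
22. n13.cnt = 0  [0]
23. n14.idx = 0  [0]
24. n15.tag = -9  [A.idx - 9]
25. n15.depth = false  [A.idx > 0]
26. n16.wid = 27  [terminal]
27. n17.depth = -3  [terminal]
28. n15.lab = 1  [(if B.depth then c.wid else e.depth) + 4]
29. n15.env = 21  [e.depth * -2 + 15]
30. n14.val = 10  [B.env * -1 + 31]
31. n14.depth = 29  [B.env + 8]
32. n18.ok = false  [A.val == A.depth]
33. n18.hot = false  [A.val > 10]
34. n20.depth = -3  [terminal]
35. n19.sig = -3  [a.depth]
36. n19.depth = 24  [a.depth * -1 + 21]
37. n21.ok = true  [not C₀.hot]
38. n21.hot = false  [S.sig == S.depth]
39. n22.wid = 0  [terminal]
40. n23.depth = -3  [terminal]
41. n21.lim = "mr"  ["mr"]
42. n18.lim = "mrk"  [C₁.lim ++ "k"]
43. n13.depth = false  [false]
44. n13.key = 6  [A.depth - 23]
45. n0.sig = 23  [23]
46. n0.depth = 17  [17]

6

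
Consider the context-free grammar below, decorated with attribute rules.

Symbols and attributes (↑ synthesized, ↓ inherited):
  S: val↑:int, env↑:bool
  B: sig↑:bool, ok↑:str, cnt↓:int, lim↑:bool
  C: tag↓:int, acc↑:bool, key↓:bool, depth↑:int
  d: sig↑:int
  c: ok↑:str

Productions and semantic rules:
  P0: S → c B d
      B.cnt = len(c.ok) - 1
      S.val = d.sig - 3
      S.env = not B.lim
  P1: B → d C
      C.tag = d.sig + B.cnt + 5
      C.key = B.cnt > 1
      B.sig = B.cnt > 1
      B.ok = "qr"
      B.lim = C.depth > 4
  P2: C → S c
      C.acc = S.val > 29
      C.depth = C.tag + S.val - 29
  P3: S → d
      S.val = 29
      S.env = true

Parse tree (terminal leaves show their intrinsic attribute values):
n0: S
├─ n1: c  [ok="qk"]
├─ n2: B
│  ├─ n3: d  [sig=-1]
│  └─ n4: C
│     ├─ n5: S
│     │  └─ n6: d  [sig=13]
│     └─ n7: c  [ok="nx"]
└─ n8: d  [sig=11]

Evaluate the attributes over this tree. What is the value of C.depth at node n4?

5

1. n1.ok = "qk"  [terminal]
2. n2.cnt = 1  [len(c.ok) - 1]
3. n3.sig = -1  [terminal]
4. n4.tag = 5  [d.sig + B.cnt + 5]
5. n4.key = false  [B.cnt > 1]
6. n6.sig = 13  [terminal]
7. n5.val = 29  [29]
8. n5.env = true  [true]
9. n7.ok = "nx"  [terminal]
10. n4.acc = false  [S.val > 29]
11. n4.depth = 5  [C.tag + S.val - 29]
12. n2.sig = false  [B.cnt > 1]
13. n2.ok = "qr"  ["qr"]
14. n2.lim = true  [C.depth > 4]
15. n8.sig = 11  [terminal]
16. n0.val = 8  [d.sig - 3]
17. n0.env = false  [not B.lim]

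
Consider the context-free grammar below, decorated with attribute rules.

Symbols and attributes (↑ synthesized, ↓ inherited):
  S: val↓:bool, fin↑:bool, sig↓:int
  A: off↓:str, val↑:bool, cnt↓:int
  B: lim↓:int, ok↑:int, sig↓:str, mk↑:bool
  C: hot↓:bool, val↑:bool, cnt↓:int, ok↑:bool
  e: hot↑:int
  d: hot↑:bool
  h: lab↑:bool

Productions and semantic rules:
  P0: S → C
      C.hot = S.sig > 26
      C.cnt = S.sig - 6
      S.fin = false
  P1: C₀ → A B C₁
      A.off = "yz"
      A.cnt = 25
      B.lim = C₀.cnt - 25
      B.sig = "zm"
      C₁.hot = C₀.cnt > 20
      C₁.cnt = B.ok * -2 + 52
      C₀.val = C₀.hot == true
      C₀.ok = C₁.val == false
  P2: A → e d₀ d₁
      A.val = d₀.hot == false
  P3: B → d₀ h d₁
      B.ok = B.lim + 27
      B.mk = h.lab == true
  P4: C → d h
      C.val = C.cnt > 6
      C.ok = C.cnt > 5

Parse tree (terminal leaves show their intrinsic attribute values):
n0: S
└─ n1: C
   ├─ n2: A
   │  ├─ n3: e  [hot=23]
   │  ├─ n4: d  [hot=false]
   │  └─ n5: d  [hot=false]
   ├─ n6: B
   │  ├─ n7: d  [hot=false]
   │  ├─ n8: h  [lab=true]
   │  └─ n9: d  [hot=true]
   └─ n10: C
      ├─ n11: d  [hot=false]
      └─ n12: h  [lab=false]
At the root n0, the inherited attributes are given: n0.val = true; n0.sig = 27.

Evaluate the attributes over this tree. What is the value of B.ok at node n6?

1. n0.val = true  [given at root]
2. n0.sig = 27  [given at root]
3. n1.hot = true  [S.sig > 26]
4. n1.cnt = 21  [S.sig - 6]
5. n2.off = "yz"  ["yz"]
6. n2.cnt = 25  [25]
7. n3.hot = 23  [terminal]
8. n4.hot = false  [terminal]
9. n5.hot = false  [terminal]
10. n2.val = true  [d₀.hot == false]
11. n6.lim = -4  [C₀.cnt - 25]
12. n6.sig = "zm"  ["zm"]
13. n7.hot = false  [terminal]
14. n8.lab = true  [terminal]
15. n9.hot = true  [terminal]
16. n6.ok = 23  [B.lim + 27]
17. n6.mk = true  [h.lab == true]
18. n10.hot = true  [C₀.cnt > 20]
19. n10.cnt = 6  [B.ok * -2 + 52]
20. n11.hot = false  [terminal]
21. n12.lab = false  [terminal]
22. n10.val = false  [C.cnt > 6]
23. n10.ok = true  [C.cnt > 5]
24. n1.val = true  [C₀.hot == true]
25. n1.ok = true  [C₁.val == false]
26. n0.fin = false  [false]

23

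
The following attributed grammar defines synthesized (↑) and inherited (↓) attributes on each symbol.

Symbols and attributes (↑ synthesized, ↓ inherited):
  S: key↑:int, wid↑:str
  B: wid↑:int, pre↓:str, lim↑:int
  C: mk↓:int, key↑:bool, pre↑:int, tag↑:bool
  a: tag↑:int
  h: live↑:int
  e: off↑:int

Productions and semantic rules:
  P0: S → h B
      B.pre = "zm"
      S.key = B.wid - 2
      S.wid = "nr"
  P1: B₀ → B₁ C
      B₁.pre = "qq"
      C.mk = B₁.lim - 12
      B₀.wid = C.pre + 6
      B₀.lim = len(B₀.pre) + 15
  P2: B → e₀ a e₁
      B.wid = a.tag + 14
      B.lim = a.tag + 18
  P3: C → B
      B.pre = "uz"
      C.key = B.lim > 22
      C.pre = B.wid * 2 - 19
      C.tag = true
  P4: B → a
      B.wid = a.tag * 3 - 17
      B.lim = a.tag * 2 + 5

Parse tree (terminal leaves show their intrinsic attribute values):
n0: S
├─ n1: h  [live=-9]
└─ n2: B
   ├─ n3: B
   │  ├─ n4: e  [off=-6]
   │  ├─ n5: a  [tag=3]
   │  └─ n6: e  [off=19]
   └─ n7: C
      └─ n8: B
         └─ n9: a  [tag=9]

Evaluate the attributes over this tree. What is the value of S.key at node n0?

5

1. n1.live = -9  [terminal]
2. n2.pre = "zm"  ["zm"]
3. n3.pre = "qq"  ["qq"]
4. n4.off = -6  [terminal]
5. n5.tag = 3  [terminal]
6. n6.off = 19  [terminal]
7. n3.wid = 17  [a.tag + 14]
8. n3.lim = 21  [a.tag + 18]
9. n7.mk = 9  [B₁.lim - 12]
10. n8.pre = "uz"  ["uz"]
11. n9.tag = 9  [terminal]
12. n8.wid = 10  [a.tag * 3 - 17]
13. n8.lim = 23  [a.tag * 2 + 5]
14. n7.key = true  [B.lim > 22]
15. n7.pre = 1  [B.wid * 2 - 19]
16. n7.tag = true  [true]
17. n2.wid = 7  [C.pre + 6]
18. n2.lim = 17  [len(B₀.pre) + 15]
19. n0.key = 5  [B.wid - 2]
20. n0.wid = "nr"  ["nr"]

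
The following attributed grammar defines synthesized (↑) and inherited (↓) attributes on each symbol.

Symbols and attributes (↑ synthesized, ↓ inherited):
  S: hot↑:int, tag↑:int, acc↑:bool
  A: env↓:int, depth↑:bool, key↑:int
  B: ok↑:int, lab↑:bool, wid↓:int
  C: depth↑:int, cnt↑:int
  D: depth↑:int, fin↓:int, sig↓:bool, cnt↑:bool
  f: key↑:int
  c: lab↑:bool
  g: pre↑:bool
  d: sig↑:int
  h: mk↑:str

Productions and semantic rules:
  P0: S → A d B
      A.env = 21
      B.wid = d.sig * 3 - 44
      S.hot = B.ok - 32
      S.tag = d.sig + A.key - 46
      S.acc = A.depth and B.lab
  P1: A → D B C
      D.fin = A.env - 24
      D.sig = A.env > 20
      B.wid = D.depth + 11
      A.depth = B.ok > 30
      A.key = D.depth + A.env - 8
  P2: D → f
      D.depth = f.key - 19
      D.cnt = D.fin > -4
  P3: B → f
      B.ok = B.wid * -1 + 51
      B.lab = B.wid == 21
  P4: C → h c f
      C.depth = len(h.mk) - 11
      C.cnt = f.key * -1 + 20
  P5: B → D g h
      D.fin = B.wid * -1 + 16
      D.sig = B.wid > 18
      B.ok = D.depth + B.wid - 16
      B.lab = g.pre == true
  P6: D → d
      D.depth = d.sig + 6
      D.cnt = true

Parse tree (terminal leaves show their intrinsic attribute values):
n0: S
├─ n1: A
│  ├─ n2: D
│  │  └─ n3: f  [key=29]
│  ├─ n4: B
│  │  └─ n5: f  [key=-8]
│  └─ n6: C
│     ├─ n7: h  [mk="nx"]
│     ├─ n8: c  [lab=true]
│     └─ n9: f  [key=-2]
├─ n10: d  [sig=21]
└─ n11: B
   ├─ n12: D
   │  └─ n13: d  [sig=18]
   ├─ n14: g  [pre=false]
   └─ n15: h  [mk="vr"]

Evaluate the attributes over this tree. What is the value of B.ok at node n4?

30

1. n1.env = 21  [21]
2. n2.fin = -3  [A.env - 24]
3. n2.sig = true  [A.env > 20]
4. n3.key = 29  [terminal]
5. n2.depth = 10  [f.key - 19]
6. n2.cnt = true  [D.fin > -4]
7. n4.wid = 21  [D.depth + 11]
8. n5.key = -8  [terminal]
9. n4.ok = 30  [B.wid * -1 + 51]
10. n4.lab = true  [B.wid == 21]
11. n7.mk = "nx"  [terminal]
12. n8.lab = true  [terminal]
13. n9.key = -2  [terminal]
14. n6.depth = -9  [len(h.mk) - 11]
15. n6.cnt = 22  [f.key * -1 + 20]
16. n1.depth = false  [B.ok > 30]
17. n1.key = 23  [D.depth + A.env - 8]
18. n10.sig = 21  [terminal]
19. n11.wid = 19  [d.sig * 3 - 44]
20. n12.fin = -3  [B.wid * -1 + 16]
21. n12.sig = true  [B.wid > 18]
22. n13.sig = 18  [terminal]
23. n12.depth = 24  [d.sig + 6]
24. n12.cnt = true  [true]
25. n14.pre = false  [terminal]
26. n15.mk = "vr"  [terminal]
27. n11.ok = 27  [D.depth + B.wid - 16]
28. n11.lab = false  [g.pre == true]
29. n0.hot = -5  [B.ok - 32]
30. n0.tag = -2  [d.sig + A.key - 46]
31. n0.acc = false  [A.depth and B.lab]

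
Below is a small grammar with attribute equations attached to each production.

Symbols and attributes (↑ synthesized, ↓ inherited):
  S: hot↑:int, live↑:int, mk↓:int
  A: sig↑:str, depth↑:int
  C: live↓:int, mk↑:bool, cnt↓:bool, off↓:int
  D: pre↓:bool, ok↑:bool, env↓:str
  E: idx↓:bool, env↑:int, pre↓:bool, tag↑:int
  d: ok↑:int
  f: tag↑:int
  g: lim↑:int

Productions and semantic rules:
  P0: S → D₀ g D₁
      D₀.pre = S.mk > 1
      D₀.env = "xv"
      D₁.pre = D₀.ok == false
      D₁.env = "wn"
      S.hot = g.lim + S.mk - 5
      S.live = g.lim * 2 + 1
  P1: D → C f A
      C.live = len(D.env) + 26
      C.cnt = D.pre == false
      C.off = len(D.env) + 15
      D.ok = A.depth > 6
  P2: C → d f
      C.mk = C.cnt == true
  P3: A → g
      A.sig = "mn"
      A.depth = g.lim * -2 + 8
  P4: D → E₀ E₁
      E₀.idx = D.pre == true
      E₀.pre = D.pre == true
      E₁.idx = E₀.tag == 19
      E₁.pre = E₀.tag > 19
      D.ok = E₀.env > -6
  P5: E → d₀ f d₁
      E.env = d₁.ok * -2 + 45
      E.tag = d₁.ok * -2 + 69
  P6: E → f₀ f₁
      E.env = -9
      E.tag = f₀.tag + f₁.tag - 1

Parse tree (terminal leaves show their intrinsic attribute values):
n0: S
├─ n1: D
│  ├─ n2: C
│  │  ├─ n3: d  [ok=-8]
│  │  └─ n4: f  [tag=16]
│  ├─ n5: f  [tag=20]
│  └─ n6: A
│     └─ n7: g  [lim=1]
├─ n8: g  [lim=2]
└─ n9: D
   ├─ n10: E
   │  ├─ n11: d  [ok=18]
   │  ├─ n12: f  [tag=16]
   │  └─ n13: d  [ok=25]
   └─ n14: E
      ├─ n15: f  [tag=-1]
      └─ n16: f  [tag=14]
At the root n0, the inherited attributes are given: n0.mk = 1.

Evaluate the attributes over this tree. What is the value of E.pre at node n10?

true

1. n0.mk = 1  [given at root]
2. n1.pre = false  [S.mk > 1]
3. n1.env = "xv"  ["xv"]
4. n2.live = 28  [len(D.env) + 26]
5. n2.cnt = true  [D.pre == false]
6. n2.off = 17  [len(D.env) + 15]
7. n3.ok = -8  [terminal]
8. n4.tag = 16  [terminal]
9. n2.mk = true  [C.cnt == true]
10. n5.tag = 20  [terminal]
11. n7.lim = 1  [terminal]
12. n6.sig = "mn"  ["mn"]
13. n6.depth = 6  [g.lim * -2 + 8]
14. n1.ok = false  [A.depth > 6]
15. n8.lim = 2  [terminal]
16. n9.pre = true  [D₀.ok == false]
17. n9.env = "wn"  ["wn"]
18. n10.idx = true  [D.pre == true]
19. n10.pre = true  [D.pre == true]
20. n11.ok = 18  [terminal]
21. n12.tag = 16  [terminal]
22. n13.ok = 25  [terminal]
23. n10.env = -5  [d₁.ok * -2 + 45]
24. n10.tag = 19  [d₁.ok * -2 + 69]
25. n14.idx = true  [E₀.tag == 19]
26. n14.pre = false  [E₀.tag > 19]
27. n15.tag = -1  [terminal]
28. n16.tag = 14  [terminal]
29. n14.env = -9  [-9]
30. n14.tag = 12  [f₀.tag + f₁.tag - 1]
31. n9.ok = true  [E₀.env > -6]
32. n0.hot = -2  [g.lim + S.mk - 5]
33. n0.live = 5  [g.lim * 2 + 1]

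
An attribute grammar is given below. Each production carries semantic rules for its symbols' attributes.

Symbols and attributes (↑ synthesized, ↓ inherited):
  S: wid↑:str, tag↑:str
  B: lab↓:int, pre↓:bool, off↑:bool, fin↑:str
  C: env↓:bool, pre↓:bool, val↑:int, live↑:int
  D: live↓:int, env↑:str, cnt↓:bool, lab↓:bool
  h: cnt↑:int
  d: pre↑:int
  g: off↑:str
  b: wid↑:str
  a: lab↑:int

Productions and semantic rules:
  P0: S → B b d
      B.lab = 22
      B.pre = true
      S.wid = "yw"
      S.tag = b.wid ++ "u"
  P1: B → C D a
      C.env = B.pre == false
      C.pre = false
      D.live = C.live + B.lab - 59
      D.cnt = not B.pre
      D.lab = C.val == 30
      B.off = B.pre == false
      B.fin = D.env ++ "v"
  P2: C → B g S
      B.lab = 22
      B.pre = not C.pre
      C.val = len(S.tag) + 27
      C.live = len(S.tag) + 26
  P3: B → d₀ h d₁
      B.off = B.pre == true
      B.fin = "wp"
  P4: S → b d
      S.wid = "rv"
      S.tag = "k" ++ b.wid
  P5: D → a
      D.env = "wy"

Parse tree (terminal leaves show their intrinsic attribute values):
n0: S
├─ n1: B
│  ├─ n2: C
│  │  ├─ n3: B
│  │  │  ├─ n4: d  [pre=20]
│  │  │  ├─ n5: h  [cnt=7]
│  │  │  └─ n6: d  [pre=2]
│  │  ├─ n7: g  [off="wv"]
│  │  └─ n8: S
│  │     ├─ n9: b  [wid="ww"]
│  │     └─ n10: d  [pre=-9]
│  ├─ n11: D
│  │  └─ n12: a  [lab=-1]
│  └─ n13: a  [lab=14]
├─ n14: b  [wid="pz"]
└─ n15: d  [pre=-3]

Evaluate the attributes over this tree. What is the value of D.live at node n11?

1. n1.lab = 22  [22]
2. n1.pre = true  [true]
3. n2.env = false  [B.pre == false]
4. n2.pre = false  [false]
5. n3.lab = 22  [22]
6. n3.pre = true  [not C.pre]
7. n4.pre = 20  [terminal]
8. n5.cnt = 7  [terminal]
9. n6.pre = 2  [terminal]
10. n3.off = true  [B.pre == true]
11. n3.fin = "wp"  ["wp"]
12. n7.off = "wv"  [terminal]
13. n9.wid = "ww"  [terminal]
14. n10.pre = -9  [terminal]
15. n8.wid = "rv"  ["rv"]
16. n8.tag = "kww"  ["k" ++ b.wid]
17. n2.val = 30  [len(S.tag) + 27]
18. n2.live = 29  [len(S.tag) + 26]
19. n11.live = -8  [C.live + B.lab - 59]
20. n11.cnt = false  [not B.pre]
21. n11.lab = true  [C.val == 30]
22. n12.lab = -1  [terminal]
23. n11.env = "wy"  ["wy"]
24. n13.lab = 14  [terminal]
25. n1.off = false  [B.pre == false]
26. n1.fin = "wyv"  [D.env ++ "v"]
27. n14.wid = "pz"  [terminal]
28. n15.pre = -3  [terminal]
29. n0.wid = "yw"  ["yw"]
30. n0.tag = "pzu"  [b.wid ++ "u"]

-8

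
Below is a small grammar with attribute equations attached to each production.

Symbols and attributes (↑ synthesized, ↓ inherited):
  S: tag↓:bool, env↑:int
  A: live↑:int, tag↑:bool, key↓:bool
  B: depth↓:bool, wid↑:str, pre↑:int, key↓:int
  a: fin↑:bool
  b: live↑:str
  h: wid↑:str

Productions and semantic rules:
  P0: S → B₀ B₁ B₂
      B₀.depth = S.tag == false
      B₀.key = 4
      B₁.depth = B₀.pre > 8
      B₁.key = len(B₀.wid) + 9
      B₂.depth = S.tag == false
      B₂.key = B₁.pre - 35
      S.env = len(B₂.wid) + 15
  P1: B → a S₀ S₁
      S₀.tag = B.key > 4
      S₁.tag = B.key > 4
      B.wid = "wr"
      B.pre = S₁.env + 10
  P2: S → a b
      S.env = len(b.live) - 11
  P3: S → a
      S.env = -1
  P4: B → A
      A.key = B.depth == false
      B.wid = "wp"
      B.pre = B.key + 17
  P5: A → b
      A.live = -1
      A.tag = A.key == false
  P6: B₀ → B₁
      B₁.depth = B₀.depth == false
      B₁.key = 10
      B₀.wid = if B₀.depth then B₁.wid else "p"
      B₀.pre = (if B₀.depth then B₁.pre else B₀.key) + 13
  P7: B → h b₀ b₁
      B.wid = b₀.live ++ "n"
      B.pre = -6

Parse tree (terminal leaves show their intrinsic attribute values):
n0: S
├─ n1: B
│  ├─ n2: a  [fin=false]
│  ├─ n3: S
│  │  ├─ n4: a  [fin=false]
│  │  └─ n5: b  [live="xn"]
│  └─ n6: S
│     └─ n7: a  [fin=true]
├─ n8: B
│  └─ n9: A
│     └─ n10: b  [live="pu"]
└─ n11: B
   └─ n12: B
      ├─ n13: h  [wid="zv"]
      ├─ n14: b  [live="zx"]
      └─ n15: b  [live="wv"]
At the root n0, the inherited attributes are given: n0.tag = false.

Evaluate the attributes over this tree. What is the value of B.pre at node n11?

1. n0.tag = false  [given at root]
2. n1.depth = true  [S.tag == false]
3. n1.key = 4  [4]
4. n2.fin = false  [terminal]
5. n3.tag = false  [B.key > 4]
6. n4.fin = false  [terminal]
7. n5.live = "xn"  [terminal]
8. n3.env = -9  [len(b.live) - 11]
9. n6.tag = false  [B.key > 4]
10. n7.fin = true  [terminal]
11. n6.env = -1  [-1]
12. n1.wid = "wr"  ["wr"]
13. n1.pre = 9  [S₁.env + 10]
14. n8.depth = true  [B₀.pre > 8]
15. n8.key = 11  [len(B₀.wid) + 9]
16. n9.key = false  [B.depth == false]
17. n10.live = "pu"  [terminal]
18. n9.live = -1  [-1]
19. n9.tag = true  [A.key == false]
20. n8.wid = "wp"  ["wp"]
21. n8.pre = 28  [B.key + 17]
22. n11.depth = true  [S.tag == false]
23. n11.key = -7  [B₁.pre - 35]
24. n12.depth = false  [B₀.depth == false]
25. n12.key = 10  [10]
26. n13.wid = "zv"  [terminal]
27. n14.live = "zx"  [terminal]
28. n15.live = "wv"  [terminal]
29. n12.wid = "zxn"  [b₀.live ++ "n"]
30. n12.pre = -6  [-6]
31. n11.wid = "zxn"  [if B₀.depth then B₁.wid else "p"]
32. n11.pre = 7  [(if B₀.depth then B₁.pre else B₀.key) + 13]
33. n0.env = 18  [len(B₂.wid) + 15]

7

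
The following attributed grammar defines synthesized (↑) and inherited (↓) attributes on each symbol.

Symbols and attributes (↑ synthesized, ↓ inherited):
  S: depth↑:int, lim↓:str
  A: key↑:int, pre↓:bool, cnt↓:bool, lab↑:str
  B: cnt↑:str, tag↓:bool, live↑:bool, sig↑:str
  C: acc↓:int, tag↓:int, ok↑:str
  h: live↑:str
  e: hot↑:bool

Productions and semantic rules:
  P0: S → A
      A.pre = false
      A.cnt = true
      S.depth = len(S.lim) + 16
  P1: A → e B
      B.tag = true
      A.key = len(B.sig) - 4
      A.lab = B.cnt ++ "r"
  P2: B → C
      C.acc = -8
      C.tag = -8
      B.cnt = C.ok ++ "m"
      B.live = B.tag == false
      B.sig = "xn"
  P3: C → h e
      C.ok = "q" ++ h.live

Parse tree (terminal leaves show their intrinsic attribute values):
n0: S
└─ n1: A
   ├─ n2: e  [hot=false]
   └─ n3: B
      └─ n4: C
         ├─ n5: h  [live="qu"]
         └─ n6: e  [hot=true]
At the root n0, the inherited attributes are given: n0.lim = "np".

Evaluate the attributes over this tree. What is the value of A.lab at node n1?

1. n0.lim = "np"  [given at root]
2. n1.pre = false  [false]
3. n1.cnt = true  [true]
4. n2.hot = false  [terminal]
5. n3.tag = true  [true]
6. n4.acc = -8  [-8]
7. n4.tag = -8  [-8]
8. n5.live = "qu"  [terminal]
9. n6.hot = true  [terminal]
10. n4.ok = "qqu"  ["q" ++ h.live]
11. n3.cnt = "qqum"  [C.ok ++ "m"]
12. n3.live = false  [B.tag == false]
13. n3.sig = "xn"  ["xn"]
14. n1.key = -2  [len(B.sig) - 4]
15. n1.lab = "qqumr"  [B.cnt ++ "r"]
16. n0.depth = 18  [len(S.lim) + 16]

"qqumr"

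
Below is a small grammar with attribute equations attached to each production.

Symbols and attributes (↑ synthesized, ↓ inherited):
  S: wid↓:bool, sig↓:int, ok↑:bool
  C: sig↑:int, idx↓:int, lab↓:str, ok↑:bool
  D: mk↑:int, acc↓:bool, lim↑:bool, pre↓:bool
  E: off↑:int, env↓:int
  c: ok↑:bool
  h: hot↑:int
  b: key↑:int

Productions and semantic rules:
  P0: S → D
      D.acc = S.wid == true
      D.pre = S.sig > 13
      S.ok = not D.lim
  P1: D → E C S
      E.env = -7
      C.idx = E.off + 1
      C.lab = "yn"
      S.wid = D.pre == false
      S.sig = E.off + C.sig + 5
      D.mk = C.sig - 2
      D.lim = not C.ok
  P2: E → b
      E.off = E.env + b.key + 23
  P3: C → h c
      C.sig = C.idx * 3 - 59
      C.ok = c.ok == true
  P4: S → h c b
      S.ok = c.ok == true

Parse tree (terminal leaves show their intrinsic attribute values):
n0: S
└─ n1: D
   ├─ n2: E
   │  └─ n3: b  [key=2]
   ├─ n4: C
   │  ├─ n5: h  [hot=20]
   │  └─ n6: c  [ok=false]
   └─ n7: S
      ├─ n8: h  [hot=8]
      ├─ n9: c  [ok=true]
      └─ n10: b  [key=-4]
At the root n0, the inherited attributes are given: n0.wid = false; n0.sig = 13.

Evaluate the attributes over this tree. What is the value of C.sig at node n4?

1. n0.wid = false  [given at root]
2. n0.sig = 13  [given at root]
3. n1.acc = false  [S.wid == true]
4. n1.pre = false  [S.sig > 13]
5. n2.env = -7  [-7]
6. n3.key = 2  [terminal]
7. n2.off = 18  [E.env + b.key + 23]
8. n4.idx = 19  [E.off + 1]
9. n4.lab = "yn"  ["yn"]
10. n5.hot = 20  [terminal]
11. n6.ok = false  [terminal]
12. n4.sig = -2  [C.idx * 3 - 59]
13. n4.ok = false  [c.ok == true]
14. n7.wid = true  [D.pre == false]
15. n7.sig = 21  [E.off + C.sig + 5]
16. n8.hot = 8  [terminal]
17. n9.ok = true  [terminal]
18. n10.key = -4  [terminal]
19. n7.ok = true  [c.ok == true]
20. n1.mk = -4  [C.sig - 2]
21. n1.lim = true  [not C.ok]
22. n0.ok = false  [not D.lim]

-2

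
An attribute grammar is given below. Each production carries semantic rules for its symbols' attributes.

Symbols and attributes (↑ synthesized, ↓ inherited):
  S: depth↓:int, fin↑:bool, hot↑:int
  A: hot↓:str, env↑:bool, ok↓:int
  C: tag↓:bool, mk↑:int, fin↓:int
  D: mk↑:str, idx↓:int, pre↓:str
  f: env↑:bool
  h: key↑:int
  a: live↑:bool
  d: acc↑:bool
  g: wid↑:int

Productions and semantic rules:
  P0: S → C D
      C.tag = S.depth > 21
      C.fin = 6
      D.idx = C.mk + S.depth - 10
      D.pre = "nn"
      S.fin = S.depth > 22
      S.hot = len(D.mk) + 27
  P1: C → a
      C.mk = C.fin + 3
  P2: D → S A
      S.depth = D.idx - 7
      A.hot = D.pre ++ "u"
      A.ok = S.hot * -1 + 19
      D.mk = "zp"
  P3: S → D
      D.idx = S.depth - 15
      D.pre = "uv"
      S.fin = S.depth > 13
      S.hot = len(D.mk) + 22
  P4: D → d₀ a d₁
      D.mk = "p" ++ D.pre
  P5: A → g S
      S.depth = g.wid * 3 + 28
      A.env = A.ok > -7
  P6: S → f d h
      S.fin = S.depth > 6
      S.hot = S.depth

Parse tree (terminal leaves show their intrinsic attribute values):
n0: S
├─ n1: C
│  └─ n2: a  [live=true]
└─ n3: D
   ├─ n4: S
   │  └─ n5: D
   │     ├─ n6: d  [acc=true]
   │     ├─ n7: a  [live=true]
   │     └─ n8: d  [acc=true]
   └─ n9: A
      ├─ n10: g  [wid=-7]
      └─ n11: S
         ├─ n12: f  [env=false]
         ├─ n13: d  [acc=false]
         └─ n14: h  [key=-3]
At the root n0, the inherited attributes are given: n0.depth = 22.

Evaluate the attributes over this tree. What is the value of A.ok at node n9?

-6

1. n0.depth = 22  [given at root]
2. n1.tag = true  [S.depth > 21]
3. n1.fin = 6  [6]
4. n2.live = true  [terminal]
5. n1.mk = 9  [C.fin + 3]
6. n3.idx = 21  [C.mk + S.depth - 10]
7. n3.pre = "nn"  ["nn"]
8. n4.depth = 14  [D.idx - 7]
9. n5.idx = -1  [S.depth - 15]
10. n5.pre = "uv"  ["uv"]
11. n6.acc = true  [terminal]
12. n7.live = true  [terminal]
13. n8.acc = true  [terminal]
14. n5.mk = "puv"  ["p" ++ D.pre]
15. n4.fin = true  [S.depth > 13]
16. n4.hot = 25  [len(D.mk) + 22]
17. n9.hot = "nnu"  [D.pre ++ "u"]
18. n9.ok = -6  [S.hot * -1 + 19]
19. n10.wid = -7  [terminal]
20. n11.depth = 7  [g.wid * 3 + 28]
21. n12.env = false  [terminal]
22. n13.acc = false  [terminal]
23. n14.key = -3  [terminal]
24. n11.fin = true  [S.depth > 6]
25. n11.hot = 7  [S.depth]
26. n9.env = true  [A.ok > -7]
27. n3.mk = "zp"  ["zp"]
28. n0.fin = false  [S.depth > 22]
29. n0.hot = 29  [len(D.mk) + 27]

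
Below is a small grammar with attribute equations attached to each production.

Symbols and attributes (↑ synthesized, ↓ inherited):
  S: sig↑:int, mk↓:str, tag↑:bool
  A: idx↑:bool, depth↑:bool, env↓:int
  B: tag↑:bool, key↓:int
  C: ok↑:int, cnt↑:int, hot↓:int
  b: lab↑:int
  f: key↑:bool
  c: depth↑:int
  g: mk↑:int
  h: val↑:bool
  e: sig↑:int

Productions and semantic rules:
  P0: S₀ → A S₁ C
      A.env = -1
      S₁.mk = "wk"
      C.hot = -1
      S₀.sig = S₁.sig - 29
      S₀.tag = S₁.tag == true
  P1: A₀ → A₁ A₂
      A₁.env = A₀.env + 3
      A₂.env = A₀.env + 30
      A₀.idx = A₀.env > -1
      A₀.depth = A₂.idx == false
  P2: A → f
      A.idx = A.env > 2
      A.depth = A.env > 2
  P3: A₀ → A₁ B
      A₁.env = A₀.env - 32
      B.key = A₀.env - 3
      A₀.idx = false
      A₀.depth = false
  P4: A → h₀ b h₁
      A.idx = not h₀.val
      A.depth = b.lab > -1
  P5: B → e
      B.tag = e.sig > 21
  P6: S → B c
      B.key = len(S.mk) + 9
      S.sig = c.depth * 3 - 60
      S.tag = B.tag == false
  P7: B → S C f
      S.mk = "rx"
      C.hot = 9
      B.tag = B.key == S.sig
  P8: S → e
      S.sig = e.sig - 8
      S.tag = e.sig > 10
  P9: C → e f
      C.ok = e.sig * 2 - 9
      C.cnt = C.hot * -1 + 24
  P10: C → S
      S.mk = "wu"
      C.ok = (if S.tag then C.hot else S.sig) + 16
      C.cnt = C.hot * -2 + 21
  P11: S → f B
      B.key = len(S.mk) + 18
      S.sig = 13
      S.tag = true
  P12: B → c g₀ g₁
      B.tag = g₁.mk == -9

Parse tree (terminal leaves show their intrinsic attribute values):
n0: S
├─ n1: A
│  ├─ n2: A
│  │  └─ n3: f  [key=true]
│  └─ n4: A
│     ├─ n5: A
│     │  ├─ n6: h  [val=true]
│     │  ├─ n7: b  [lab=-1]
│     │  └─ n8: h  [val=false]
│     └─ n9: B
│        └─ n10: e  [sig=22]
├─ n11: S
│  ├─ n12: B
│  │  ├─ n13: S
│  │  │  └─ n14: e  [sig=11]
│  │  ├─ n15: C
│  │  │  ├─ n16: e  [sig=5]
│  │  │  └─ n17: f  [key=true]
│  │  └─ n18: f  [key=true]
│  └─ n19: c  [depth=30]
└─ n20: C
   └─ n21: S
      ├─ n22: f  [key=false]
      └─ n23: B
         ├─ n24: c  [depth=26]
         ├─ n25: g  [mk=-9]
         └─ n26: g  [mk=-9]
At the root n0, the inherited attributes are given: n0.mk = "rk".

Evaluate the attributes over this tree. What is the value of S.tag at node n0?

true

1. n0.mk = "rk"  [given at root]
2. n1.env = -1  [-1]
3. n2.env = 2  [A₀.env + 3]
4. n3.key = true  [terminal]
5. n2.idx = false  [A.env > 2]
6. n2.depth = false  [A.env > 2]
7. n4.env = 29  [A₀.env + 30]
8. n5.env = -3  [A₀.env - 32]
9. n6.val = true  [terminal]
10. n7.lab = -1  [terminal]
11. n8.val = false  [terminal]
12. n5.idx = false  [not h₀.val]
13. n5.depth = false  [b.lab > -1]
14. n9.key = 26  [A₀.env - 3]
15. n10.sig = 22  [terminal]
16. n9.tag = true  [e.sig > 21]
17. n4.idx = false  [false]
18. n4.depth = false  [false]
19. n1.idx = false  [A₀.env > -1]
20. n1.depth = true  [A₂.idx == false]
21. n11.mk = "wk"  ["wk"]
22. n12.key = 11  [len(S.mk) + 9]
23. n13.mk = "rx"  ["rx"]
24. n14.sig = 11  [terminal]
25. n13.sig = 3  [e.sig - 8]
26. n13.tag = true  [e.sig > 10]
27. n15.hot = 9  [9]
28. n16.sig = 5  [terminal]
29. n17.key = true  [terminal]
30. n15.ok = 1  [e.sig * 2 - 9]
31. n15.cnt = 15  [C.hot * -1 + 24]
32. n18.key = true  [terminal]
33. n12.tag = false  [B.key == S.sig]
34. n19.depth = 30  [terminal]
35. n11.sig = 30  [c.depth * 3 - 60]
36. n11.tag = true  [B.tag == false]
37. n20.hot = -1  [-1]
38. n21.mk = "wu"  ["wu"]
39. n22.key = false  [terminal]
40. n23.key = 20  [len(S.mk) + 18]
41. n24.depth = 26  [terminal]
42. n25.mk = -9  [terminal]
43. n26.mk = -9  [terminal]
44. n23.tag = true  [g₁.mk == -9]
45. n21.sig = 13  [13]
46. n21.tag = true  [true]
47. n20.ok = 15  [(if S.tag then C.hot else S.sig) + 16]
48. n20.cnt = 23  [C.hot * -2 + 21]
49. n0.sig = 1  [S₁.sig - 29]
50. n0.tag = true  [S₁.tag == true]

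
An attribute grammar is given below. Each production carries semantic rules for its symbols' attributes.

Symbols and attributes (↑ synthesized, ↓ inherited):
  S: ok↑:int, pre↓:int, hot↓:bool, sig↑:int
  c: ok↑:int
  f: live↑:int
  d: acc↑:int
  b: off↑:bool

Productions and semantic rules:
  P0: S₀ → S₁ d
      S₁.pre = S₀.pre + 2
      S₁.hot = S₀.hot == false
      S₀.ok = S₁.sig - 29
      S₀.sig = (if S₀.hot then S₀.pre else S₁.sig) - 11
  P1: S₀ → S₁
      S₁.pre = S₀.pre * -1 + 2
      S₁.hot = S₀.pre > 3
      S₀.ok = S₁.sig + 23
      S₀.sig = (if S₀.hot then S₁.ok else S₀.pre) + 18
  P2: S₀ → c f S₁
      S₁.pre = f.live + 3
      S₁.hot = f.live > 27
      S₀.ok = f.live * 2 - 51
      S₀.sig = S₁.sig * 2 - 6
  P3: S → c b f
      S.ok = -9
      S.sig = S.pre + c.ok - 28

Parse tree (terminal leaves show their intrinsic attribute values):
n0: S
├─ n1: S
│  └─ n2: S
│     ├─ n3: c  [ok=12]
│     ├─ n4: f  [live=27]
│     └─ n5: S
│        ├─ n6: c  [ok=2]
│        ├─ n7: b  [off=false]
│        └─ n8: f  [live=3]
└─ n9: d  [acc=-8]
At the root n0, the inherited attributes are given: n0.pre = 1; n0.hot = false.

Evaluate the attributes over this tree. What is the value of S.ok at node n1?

1. n0.pre = 1  [given at root]
2. n0.hot = false  [given at root]
3. n1.pre = 3  [S₀.pre + 2]
4. n1.hot = true  [S₀.hot == false]
5. n2.pre = -1  [S₀.pre * -1 + 2]
6. n2.hot = false  [S₀.pre > 3]
7. n3.ok = 12  [terminal]
8. n4.live = 27  [terminal]
9. n5.pre = 30  [f.live + 3]
10. n5.hot = false  [f.live > 27]
11. n6.ok = 2  [terminal]
12. n7.off = false  [terminal]
13. n8.live = 3  [terminal]
14. n5.ok = -9  [-9]
15. n5.sig = 4  [S.pre + c.ok - 28]
16. n2.ok = 3  [f.live * 2 - 51]
17. n2.sig = 2  [S₁.sig * 2 - 6]
18. n1.ok = 25  [S₁.sig + 23]
19. n1.sig = 21  [(if S₀.hot then S₁.ok else S₀.pre) + 18]
20. n9.acc = -8  [terminal]
21. n0.ok = -8  [S₁.sig - 29]
22. n0.sig = 10  [(if S₀.hot then S₀.pre else S₁.sig) - 11]

25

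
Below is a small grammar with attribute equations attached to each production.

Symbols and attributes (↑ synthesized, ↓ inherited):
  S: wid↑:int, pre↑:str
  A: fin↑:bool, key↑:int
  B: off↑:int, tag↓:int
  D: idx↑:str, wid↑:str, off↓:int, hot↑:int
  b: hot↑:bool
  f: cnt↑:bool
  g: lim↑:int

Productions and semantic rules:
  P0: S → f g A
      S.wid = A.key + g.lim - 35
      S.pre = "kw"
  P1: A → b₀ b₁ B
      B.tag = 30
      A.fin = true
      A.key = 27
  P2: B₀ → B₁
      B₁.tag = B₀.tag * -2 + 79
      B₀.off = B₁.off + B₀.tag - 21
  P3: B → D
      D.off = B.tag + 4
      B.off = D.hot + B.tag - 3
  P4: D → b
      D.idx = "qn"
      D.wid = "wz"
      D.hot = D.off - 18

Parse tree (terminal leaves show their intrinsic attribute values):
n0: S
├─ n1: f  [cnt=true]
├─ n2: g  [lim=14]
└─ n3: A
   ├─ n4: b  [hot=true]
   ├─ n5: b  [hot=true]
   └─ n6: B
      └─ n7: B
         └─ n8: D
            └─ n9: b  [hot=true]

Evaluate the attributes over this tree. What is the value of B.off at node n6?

1. n1.cnt = true  [terminal]
2. n2.lim = 14  [terminal]
3. n4.hot = true  [terminal]
4. n5.hot = true  [terminal]
5. n6.tag = 30  [30]
6. n7.tag = 19  [B₀.tag * -2 + 79]
7. n8.off = 23  [B.tag + 4]
8. n9.hot = true  [terminal]
9. n8.idx = "qn"  ["qn"]
10. n8.wid = "wz"  ["wz"]
11. n8.hot = 5  [D.off - 18]
12. n7.off = 21  [D.hot + B.tag - 3]
13. n6.off = 30  [B₁.off + B₀.tag - 21]
14. n3.fin = true  [true]
15. n3.key = 27  [27]
16. n0.wid = 6  [A.key + g.lim - 35]
17. n0.pre = "kw"  ["kw"]

30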